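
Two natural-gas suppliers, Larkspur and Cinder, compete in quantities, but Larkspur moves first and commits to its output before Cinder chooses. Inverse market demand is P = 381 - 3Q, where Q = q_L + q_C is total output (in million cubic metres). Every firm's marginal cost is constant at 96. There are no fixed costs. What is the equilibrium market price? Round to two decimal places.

The follower Cinder best-responds to any q_L: π_C = (381 - 3Q)q_C - 96q_C.
Follower FOC: 285 - 3q_L - 6q_C = 0, so q_C(q_L) = (285 - 3q_L)/6.
The leader anticipates this reaction. Substituting into P = 381 - 3Q gives P = 477/2 - (3/2)q_L, so π_L = (477/2 - (3/2)q_L)q_L - 96q_L.
Leader FOC: 285/2 - 3q_L = 0, so q_L = 95/2.
Then q_C = (285 - 3·(95/2))/6 = 95/4.
Total output Q = 285/4, so price P = 381 - 3·(285/4) = 669/4.

167.25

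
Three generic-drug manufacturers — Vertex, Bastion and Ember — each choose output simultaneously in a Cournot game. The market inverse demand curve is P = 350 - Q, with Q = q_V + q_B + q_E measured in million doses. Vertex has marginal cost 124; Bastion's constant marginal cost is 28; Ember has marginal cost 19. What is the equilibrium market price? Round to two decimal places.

130.25

Vertex's profit: π_V = (350 - Q)q_V - (124q_V). Setting ∂π_V/∂q_V = 0: 226 - 2q_V - (q_B + q_E) = 0.
Bastion's profit: π_B = (350 - Q)q_B - (28q_B). Setting ∂π_B/∂q_B = 0: 322 - 2q_B - (q_V + q_E) = 0.
Ember's first-order condition: 331 - 2q_E - (q_V + q_B) = 0.
Adding the 3 conditions: 879 − 2Q − 2Q = 0, i.e. Q = 879/4.
Back-substituting: q_V = (226 − 879/4) = 25/4, q_B = (322 − 879/4) = 409/4, q_E = (331 − 879/4) = 445/4.
Total output Q = 879/4, so price P = 350 - 879/4 = 521/4.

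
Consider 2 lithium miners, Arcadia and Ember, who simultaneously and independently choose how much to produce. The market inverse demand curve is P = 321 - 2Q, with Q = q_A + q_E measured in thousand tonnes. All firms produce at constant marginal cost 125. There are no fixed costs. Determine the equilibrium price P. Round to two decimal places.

190.33

Each firm earns π_i = (321 - 2Q)q_i - 125q_i.
First-order condition (treating rivals' output as given): 196 - 4q_i - 2q_j = 0.
With identical firms every q_j equals q_i, so q_j = q_i and 196 = 6q_i, giving q_i = 98/3.
Total output Q = 196/3, so price P = 321 - 2·(196/3) = 571/3.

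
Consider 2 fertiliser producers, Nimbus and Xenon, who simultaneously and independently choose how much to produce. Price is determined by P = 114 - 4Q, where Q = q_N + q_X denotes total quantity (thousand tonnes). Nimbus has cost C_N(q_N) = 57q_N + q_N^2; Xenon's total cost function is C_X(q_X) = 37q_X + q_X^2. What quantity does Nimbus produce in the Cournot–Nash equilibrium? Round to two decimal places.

3.12

Nimbus's profit: π_N = (114 - 4Q)q_N - (57q_N + q_N²). Setting ∂π_N/∂q_N = 0: 57 - 10q_N - 4(q_X) = 0.
Xenon's profit: π_X = (114 - 4Q)q_X - (37q_X + q_X²). Setting ∂π_X/∂q_X = 0: 77 - 10q_X - 4(q_N) = 0.
Best responses: q_N = (57 - 4q_X)/10, q_X = (77 - 4q_N)/10.
Substituting one into the other gives q_N = 131/42 and q_X = 271/42.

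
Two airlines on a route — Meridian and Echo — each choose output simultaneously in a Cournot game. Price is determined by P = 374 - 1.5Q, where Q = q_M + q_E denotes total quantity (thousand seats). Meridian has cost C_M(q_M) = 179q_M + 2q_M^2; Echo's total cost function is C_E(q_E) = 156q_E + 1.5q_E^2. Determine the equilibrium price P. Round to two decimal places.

295.64

Meridian's profit: π_M = (374 - 1.5Q)q_M - (179q_M + 2q_M²). Setting ∂π_M/∂q_M = 0: 195 - 7q_M - (3/2)(q_E) = 0.
Echo's profit: π_E = (374 - 1.5Q)q_E - (156q_E + (3/2)q_E²). Setting ∂π_E/∂q_E = 0: 218 - 6q_E - (3/2)(q_M) = 0.
Rearranging gives the reaction functions q_M = (195 - (3/2)q_E)/7 and q_E = (218 - (3/2)q_M)/6.
Substituting one into the other gives q_M = 1124/53 and q_E = 31.0314.
Total output Q = 52.2390, so price P = 374 - (3/2)·52.2390 = 295.6415.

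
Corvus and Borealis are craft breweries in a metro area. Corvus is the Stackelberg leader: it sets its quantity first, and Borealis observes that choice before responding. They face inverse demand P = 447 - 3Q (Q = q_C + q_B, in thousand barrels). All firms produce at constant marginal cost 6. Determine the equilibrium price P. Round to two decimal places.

116.25

The follower Borealis best-responds to any q_C: π_B = (447 - 3Q)q_B - 6q_B.
Follower FOC: 441 - 3q_C - 6q_B = 0, so q_B(q_C) = (441 - 3q_C)/6.
The leader anticipates this reaction. Substituting into P = 447 - 3Q gives P = 453/2 - (3/2)q_C, so π_C = (453/2 - (3/2)q_C)q_C - 6q_C.
Maximising: ∂π_C/∂q_C = 441/2 - 3q_C = 0, giving q_C = 147/2.
Then q_B = (441 - 3·(147/2))/6 = 147/4.
Total output Q = 441/4, so price P = 447 - 3·(441/4) = 465/4.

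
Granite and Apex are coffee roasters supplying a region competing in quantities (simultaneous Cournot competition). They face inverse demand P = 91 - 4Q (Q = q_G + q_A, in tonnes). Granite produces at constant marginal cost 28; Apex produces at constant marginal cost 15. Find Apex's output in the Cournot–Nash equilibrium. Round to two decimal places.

7.42

Granite's profit: π_G = (91 - 4Q)q_G - (28q_G). Setting ∂π_G/∂q_G = 0: 63 - 8q_G - 4(q_A) = 0.
Apex's first-order condition: 76 - 8q_A - 4(q_G) = 0.
Rearranging gives the reaction functions q_G = (63 - 4q_A)/8 and q_A = (76 - 4q_G)/8.
Solving the pair: q_G = 25/6, q_A = 89/12.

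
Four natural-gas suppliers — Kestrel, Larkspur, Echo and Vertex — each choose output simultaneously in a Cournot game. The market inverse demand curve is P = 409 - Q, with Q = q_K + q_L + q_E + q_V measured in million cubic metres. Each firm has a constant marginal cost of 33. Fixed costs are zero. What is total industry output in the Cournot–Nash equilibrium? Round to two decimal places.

Each firm earns π_i = (409 - Q)q_i - 33q_i.
First-order condition (treating rivals' output as given): 376 - 2q_i - Σ_{j≠i} q_j = 0.
With identical firms every q_j equals q_i, so Σ_{j≠i} q_j = 3q_i and 376 = 5q_i, giving q_i = 376/5.
Total output Q = 376/5 + 376/5 + 376/5 + 376/5 = 1504/5.

300.80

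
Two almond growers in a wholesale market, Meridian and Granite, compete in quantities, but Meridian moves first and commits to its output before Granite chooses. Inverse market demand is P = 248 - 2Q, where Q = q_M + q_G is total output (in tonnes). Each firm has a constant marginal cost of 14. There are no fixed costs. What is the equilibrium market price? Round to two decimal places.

The follower Granite best-responds to any q_M: π_G = (248 - 2Q)q_G - 14q_G.
Follower FOC: 234 - 2q_M - 4q_G = 0, so q_G(q_M) = (234 - 2q_M)/4.
Meridian substitutes q_G(q_M) into its own profit: π_M = q_M(248 - 2q_M - (234 - 2q_M)/2) - 14q_M = (131 - q_M)q_M - 14q_M.
Maximising: ∂π_M/∂q_M = 117 - 2q_M = 0, giving q_M = 117/2.
Then q_G = (234 - 2·(117/2))/4 = 117/4.
Total output Q = 351/4, so price P = 248 - 2·(351/4) = 145/2.

72.50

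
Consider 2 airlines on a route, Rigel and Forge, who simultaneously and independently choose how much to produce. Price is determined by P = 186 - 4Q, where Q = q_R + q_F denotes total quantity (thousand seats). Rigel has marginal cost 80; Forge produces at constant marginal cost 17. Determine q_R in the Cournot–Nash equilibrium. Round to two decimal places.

Rigel's profit: π_R = (186 - 4Q)q_R - (80q_R). Setting ∂π_R/∂q_R = 0: 106 - 8q_R - 4(q_F) = 0.
Forge's first-order condition: 169 - 8q_F - 4(q_R) = 0.
Best responses: q_R = (106 - 4q_F)/8, q_F = (169 - 4q_R)/8.
Substituting one into the other gives q_R = 43/12 and q_F = 58/3.

3.58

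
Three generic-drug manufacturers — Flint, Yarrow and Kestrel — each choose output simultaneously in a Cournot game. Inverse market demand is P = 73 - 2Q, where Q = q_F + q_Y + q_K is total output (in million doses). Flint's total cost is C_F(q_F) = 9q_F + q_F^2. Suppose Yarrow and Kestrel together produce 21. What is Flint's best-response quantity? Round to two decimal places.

With rivals' combined output fixed at 21, Flint's profit is π_F = (73 - 2·21 - 2q_F)q_F - (9q_F + q_F²) = (31 - 2q_F)q_F - (9q_F + q_F²).
∂π_F/∂q_F = 22 - 6q_F = 0, so q_F = 11/3.

3.67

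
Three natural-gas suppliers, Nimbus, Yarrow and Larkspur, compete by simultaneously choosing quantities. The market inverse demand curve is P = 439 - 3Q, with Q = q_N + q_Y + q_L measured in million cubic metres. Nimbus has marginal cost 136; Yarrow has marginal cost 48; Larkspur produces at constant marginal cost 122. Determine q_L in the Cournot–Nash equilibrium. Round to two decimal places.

Nimbus's profit: π_N = (439 - 3Q)q_N - (136q_N). Setting ∂π_N/∂q_N = 0: 303 - 6q_N - 3(q_Y + q_L) = 0.
Yarrow's first-order condition: 391 - 6q_Y - 3(q_N + q_L) = 0.
Larkspur's profit: π_L = (439 - 3Q)q_L - (122q_L). Setting ∂π_L/∂q_L = 0: 317 - 6q_L - 3(q_N + q_Y) = 0.
Adding the 3 first-order conditions: 1011 − 12Q = 0, so Q = 337/4.
Back-substituting: q_N = (303 − 1011/4)/3 = 67/4, q_Y = (391 − 1011/4)/3 = 553/12, q_L = (317 − 1011/4)/3 = 257/12.

21.42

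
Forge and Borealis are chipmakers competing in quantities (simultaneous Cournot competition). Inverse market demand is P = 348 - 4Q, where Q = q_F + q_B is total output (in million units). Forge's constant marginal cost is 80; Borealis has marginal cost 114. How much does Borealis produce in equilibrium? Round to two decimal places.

Forge's profit: π_F = (348 - 4Q)q_F - (80q_F). Setting ∂π_F/∂q_F = 0: 268 - 8q_F - 4(q_B) = 0.
Borealis's first-order condition: 234 - 8q_B - 4(q_F) = 0.
Best responses: q_F = (268 - 4q_B)/8, q_B = (234 - 4q_F)/8.
Substituting one into the other gives q_F = 151/6 and q_B = 50/3.

16.67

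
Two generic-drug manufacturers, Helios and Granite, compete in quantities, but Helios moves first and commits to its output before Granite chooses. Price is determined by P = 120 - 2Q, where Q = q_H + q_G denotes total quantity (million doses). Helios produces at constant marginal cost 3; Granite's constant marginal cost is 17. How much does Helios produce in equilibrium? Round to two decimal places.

32.75

Solve by backward induction. Given q_H, the follower Granite maximises π_G = (120 - 2q_H - 2q_G)q_G - 17q_G.
Follower FOC: 103 - 2q_H - 4q_G = 0, so q_G(q_H) = (103 - 2q_H)/4.
The leader anticipates this reaction. Substituting into P = 120 - 2Q gives P = 137/2 - q_H, so π_H = (137/2 - q_H)q_H - 3q_H.
The leader's first-order condition 131/2 - 2q_H = 0 yields q_H = 131/4.
Then q_G = (103 - 2·(131/4))/4 = 75/8.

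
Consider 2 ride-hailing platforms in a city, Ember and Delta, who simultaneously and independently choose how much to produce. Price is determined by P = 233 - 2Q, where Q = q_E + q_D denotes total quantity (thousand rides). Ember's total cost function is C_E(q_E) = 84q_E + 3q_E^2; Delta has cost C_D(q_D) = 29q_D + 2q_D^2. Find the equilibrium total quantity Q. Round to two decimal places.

33.24

Ember's profit: π_E = (233 - 2Q)q_E - (84q_E + 3q_E²). Setting ∂π_E/∂q_E = 0: 149 - 10q_E - 2(q_D) = 0.
Delta's first-order condition: 204 - 8q_D - 2(q_E) = 0.
Rearranging gives the reaction functions q_E = (149 - 2q_D)/10 and q_D = (204 - 2q_E)/8.
Solving the pair: q_E = 196/19, q_D = 871/38.
Total output Q = 196/19 + 871/38 = 1263/38.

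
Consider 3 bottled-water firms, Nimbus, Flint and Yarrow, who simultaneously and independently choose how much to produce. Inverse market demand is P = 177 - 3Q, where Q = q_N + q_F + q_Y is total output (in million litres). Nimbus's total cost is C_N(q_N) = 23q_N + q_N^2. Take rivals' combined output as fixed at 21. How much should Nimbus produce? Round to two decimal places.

11.38

With rivals' combined output fixed at 21, Nimbus's profit is π_N = (177 - 3·21 - 3q_N)q_N - (23q_N + q_N²) = (114 - 3q_N)q_N - (23q_N + q_N²).
∂π_N/∂q_N = 91 - 8q_N = 0, so q_N = 91/8.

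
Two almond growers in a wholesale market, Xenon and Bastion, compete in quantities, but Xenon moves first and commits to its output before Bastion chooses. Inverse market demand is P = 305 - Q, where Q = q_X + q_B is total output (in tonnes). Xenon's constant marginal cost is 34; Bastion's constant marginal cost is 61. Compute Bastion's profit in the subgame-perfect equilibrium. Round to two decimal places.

The follower Bastion best-responds to any q_X: π_B = (305 - Q)q_B - 61q_B.
∂π_B/∂q_B = 244 - q_X - 2q_B = 0 gives the reaction function q_B = (244 - q_X)/2.
The leader anticipates this reaction. Substituting into P = 305 - Q gives P = 183 - (1/2)q_X, so π_X = (183 - (1/2)q_X)q_X - 34q_X.
Leader FOC: 149 - q_X = 0, so q_X = 149.
Then q_B = (244 - 149)/2 = 95/2.
Price P = 305 - 393/2 = 217/2.
Bastion's profit: (217/2 - 61)·(95/2) = 2256.2500.

2256.25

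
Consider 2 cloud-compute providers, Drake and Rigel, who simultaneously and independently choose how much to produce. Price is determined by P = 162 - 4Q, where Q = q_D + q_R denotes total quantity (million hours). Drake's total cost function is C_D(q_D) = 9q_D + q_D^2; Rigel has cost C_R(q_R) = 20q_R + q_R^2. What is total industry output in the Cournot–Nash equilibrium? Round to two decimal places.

21.07

Drake's profit: π_D = (162 - 4Q)q_D - (9q_D + q_D²). Setting ∂π_D/∂q_D = 0: 153 - 10q_D - 4(q_R) = 0.
Rigel's profit: π_R = (162 - 4Q)q_R - (20q_R + q_R²). Setting ∂π_R/∂q_R = 0: 142 - 10q_R - 4(q_D) = 0.
Best responses: q_D = (153 - 4q_R)/10, q_R = (142 - 4q_D)/10.
Substituting one into the other gives q_D = 481/42 and q_R = 202/21.
Total output Q = 481/42 + 202/21 = 295/14.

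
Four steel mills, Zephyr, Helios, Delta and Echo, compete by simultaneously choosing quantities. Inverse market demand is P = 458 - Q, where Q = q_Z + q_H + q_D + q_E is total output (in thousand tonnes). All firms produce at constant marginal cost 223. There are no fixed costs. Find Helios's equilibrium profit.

Each firm earns π_i = (458 - Q)q_i - 223q_i.
Setting ∂π_i/∂q_i = 0 with rivals' quantities fixed: 235 - 2q_i - Σ_{j≠i} q_j = 0.
With identical firms every q_j equals q_i, so Σ_{j≠i} q_j = 3q_i and 235 = 5q_i, giving q_i = 47.
Price P = 458 - 188 = 270.
Helios's profit: (270 - 223)·47 = 2209.

2209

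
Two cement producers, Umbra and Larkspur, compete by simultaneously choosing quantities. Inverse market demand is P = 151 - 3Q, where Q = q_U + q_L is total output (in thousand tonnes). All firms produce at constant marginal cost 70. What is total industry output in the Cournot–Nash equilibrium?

18

Each firm earns π_i = (151 - 3Q)q_i - 70q_i.
First-order condition (treating rivals' output as given): 81 - 6q_i - 3q_j = 0.
With identical firms every q_j equals q_i, so q_j = q_i and 81 = 9q_i, giving q_i = 9.
Total output Q = 9 + 9 = 18.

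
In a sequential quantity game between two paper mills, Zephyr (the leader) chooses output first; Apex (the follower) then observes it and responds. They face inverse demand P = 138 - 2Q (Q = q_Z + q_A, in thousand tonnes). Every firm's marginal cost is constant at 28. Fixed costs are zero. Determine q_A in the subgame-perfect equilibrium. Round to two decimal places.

13.75

Solve by backward induction. Given q_Z, the follower Apex maximises π_A = (138 - 2q_Z - 2q_A)q_A - 28q_A.
Setting the follower's marginal profit to zero, 110 - 2q_Z - 4q_A = 0, i.e. q_A = (110 - 2q_Z)/4.
Zephyr substitutes q_A(q_Z) into its own profit: π_Z = q_Z(138 - 2q_Z - (110 - 2q_Z)/2) - 28q_Z = (83 - q_Z)q_Z - 28q_Z.
Maximising: ∂π_Z/∂q_Z = 55 - 2q_Z = 0, giving q_Z = 55/2.
Then q_A = (110 - 2·(55/2))/4 = 55/4.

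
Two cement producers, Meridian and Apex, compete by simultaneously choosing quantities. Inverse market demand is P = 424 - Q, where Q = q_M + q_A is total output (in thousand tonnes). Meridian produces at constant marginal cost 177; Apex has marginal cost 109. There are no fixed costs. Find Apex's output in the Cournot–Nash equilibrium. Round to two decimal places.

127.67

Meridian's profit: π_M = (424 - Q)q_M - (177q_M). Setting ∂π_M/∂q_M = 0: 247 - 2q_M - (q_A) = 0.
Apex's first-order condition: 315 - 2q_A - (q_M) = 0.
Best responses: q_M = (247 - q_A)/2, q_A = (315 - q_M)/2.
Substituting one into the other gives q_M = 179/3 and q_A = 383/3.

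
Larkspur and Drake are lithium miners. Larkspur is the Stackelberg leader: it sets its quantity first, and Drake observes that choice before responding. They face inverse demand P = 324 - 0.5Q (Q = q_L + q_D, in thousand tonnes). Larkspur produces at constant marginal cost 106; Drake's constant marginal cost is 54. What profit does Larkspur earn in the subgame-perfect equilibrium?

The follower Drake best-responds to any q_L: π_D = (324 - 0.5Q)q_D - 54q_D.
Setting the follower's marginal profit to zero, 270 - (1/2)q_L - q_D = 0, i.e. q_D = (270 - (1/2)q_L).
The leader anticipates this reaction. Substituting into P = 324 - 0.5Q gives P = 189 - (1/4)q_L, so π_L = (189 - (1/4)q_L)q_L - 106q_L.
Maximising: ∂π_L/∂q_L = 83 - (1/2)q_L = 0, giving q_L = 166.
Then q_D = (270 - (1/2)·166) = 187.
Price P = 324 - (1/2)·353 = 295/2.
Larkspur's profit: (295/2 - 106)·166 = 6889.

6889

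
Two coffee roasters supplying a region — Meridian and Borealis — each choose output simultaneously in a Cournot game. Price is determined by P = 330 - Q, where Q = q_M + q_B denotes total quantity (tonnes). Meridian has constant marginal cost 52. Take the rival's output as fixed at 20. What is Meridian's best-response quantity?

129

With the rival's output fixed at 20, Meridian's profit is π_M = (330 - 20 - q_M)q_M - (52q_M) = (310 - q_M)q_M - (52q_M).
∂π_M/∂q_M = 258 - 2q_M = 0, so q_M = 129.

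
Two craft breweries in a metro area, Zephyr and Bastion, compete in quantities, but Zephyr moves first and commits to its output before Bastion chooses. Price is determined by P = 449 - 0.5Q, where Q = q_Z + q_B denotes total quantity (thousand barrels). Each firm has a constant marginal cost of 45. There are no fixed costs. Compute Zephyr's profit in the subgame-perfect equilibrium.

The follower Bastion best-responds to any q_Z: π_B = (449 - 0.5Q)q_B - 45q_B.
∂π_B/∂q_B = 404 - (1/2)q_Z - q_B = 0 gives the reaction function q_B = (404 - (1/2)q_Z).
Zephyr substitutes q_B(q_Z) into its own profit: π_Z = q_Z(449 - (1/2)q_Z - (404 - (1/2)q_Z)/2) - 45q_Z = (247 - (1/4)q_Z)q_Z - 45q_Z.
Maximising: ∂π_Z/∂q_Z = 202 - (1/2)q_Z = 0, giving q_Z = 404.
Then q_B = (404 - (1/2)·404) = 202.
Price P = 449 - (1/2)·606 = 146.
Zephyr's profit: (146 - 45)·404 = 40804.

40804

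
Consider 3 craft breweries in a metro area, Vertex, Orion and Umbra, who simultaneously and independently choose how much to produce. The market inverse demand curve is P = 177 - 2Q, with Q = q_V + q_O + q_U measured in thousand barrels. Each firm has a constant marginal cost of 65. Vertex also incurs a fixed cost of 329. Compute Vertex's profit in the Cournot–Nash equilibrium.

63

A representative firm's profit is π_i = q_i(177 - 2Q) - 65q_i.
First-order condition (treating rivals' output as given): 112 - 4q_i - 2·Σ_{j≠i} q_j = 0.
With identical firms every q_j equals q_i, so Σ_{j≠i} q_j = 2q_i and 112 = 8q_i, giving q_i = 14.
Price P = 177 - 2·42 = 93.
Vertex's profit: (93 - 65)·14 - 329 = 63.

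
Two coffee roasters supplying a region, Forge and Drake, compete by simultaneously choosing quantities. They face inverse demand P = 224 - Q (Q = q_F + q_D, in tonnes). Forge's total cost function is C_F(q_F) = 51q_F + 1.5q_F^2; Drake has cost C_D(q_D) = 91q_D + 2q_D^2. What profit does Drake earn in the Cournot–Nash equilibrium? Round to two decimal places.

863.49

Forge's profit: π_F = (224 - Q)q_F - (51q_F + (3/2)q_F²). Setting ∂π_F/∂q_F = 0: 173 - 5q_F - (q_D) = 0.
Drake's profit: π_D = (224 - Q)q_D - (91q_D + 2q_D²). Setting ∂π_D/∂q_D = 0: 133 - 6q_D - (q_F) = 0.
Rearranging gives the reaction functions q_F = (173 - q_D)/5 and q_D = (133 - q_F)/6.
Substituting one into the other gives q_F = 905/29 and q_D = 492/29.
Price P = 224 - 1397/29 = 175.8276.
Drake's profit: 175.8276·(492/29) - 91·(492/29) - 2(492/29)² = 863.4863.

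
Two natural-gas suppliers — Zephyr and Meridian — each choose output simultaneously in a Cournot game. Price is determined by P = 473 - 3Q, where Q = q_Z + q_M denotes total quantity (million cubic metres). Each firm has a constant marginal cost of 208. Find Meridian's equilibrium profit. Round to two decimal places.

2600.93

Each firm earns π_i = (473 - 3Q)q_i - 208q_i.
First-order condition (treating rivals' output as given): 265 - 6q_i - 3q_j = 0.
By symmetry each firm produces the same amount; substituting q_j = q_i yields q_i = 265/9.
Price P = 473 - 3·(530/9) = 889/3.
Meridian's profit: (889/3 - 208)·(265/9) = 2600.9259.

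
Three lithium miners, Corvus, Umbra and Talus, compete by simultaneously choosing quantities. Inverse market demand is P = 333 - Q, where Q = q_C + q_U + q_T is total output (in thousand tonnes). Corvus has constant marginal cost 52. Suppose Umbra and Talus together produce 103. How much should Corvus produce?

89

With rivals' combined output fixed at 103, Corvus's profit is π_C = (333 - 103 - q_C)q_C - (52q_C) = (230 - q_C)q_C - (52q_C).
∂π_C/∂q_C = 178 - 2q_C = 0, so q_C = 89.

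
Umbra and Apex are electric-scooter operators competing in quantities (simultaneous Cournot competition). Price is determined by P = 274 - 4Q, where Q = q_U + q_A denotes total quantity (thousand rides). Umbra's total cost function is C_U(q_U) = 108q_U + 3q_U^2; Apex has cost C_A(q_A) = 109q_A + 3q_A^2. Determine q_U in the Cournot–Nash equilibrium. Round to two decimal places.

Umbra's profit: π_U = (274 - 4Q)q_U - (108q_U + 3q_U²). Setting ∂π_U/∂q_U = 0: 166 - 14q_U - 4(q_A) = 0.
Apex's profit: π_A = (274 - 4Q)q_A - (109q_A + 3q_A²). Setting ∂π_A/∂q_A = 0: 165 - 14q_A - 4(q_U) = 0.
Best responses: q_U = (166 - 4q_A)/14, q_A = (165 - 4q_U)/14.
Substituting one into the other gives q_U = 416/45 and q_A = 823/90.

9.24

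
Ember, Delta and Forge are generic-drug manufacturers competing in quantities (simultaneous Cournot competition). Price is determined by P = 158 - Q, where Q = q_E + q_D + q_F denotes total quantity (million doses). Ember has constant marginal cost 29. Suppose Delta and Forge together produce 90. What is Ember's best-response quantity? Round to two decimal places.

19.50

With rivals' combined output fixed at 90, Ember's profit is π_E = (158 - 90 - q_E)q_E - (29q_E) = (68 - q_E)q_E - (29q_E).
∂π_E/∂q_E = 39 - 2q_E = 0, so q_E = 39/2.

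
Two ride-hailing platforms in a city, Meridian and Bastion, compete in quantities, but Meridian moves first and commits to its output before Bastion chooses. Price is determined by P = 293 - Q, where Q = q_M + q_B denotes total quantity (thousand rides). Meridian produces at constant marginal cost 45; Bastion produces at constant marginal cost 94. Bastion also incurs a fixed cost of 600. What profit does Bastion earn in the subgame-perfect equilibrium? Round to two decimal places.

Solve by backward induction. Given q_M, the follower Bastion maximises π_B = (293 - q_M - q_B)q_B - 94q_B.
∂π_B/∂q_B = 199 - q_M - 2q_B = 0 gives the reaction function q_B = (199 - q_M)/2.
The leader anticipates this reaction. Substituting into P = 293 - Q gives P = 387/2 - (1/2)q_M, so π_M = (387/2 - (1/2)q_M)q_M - 45q_M.
Maximising: ∂π_M/∂q_M = 297/2 - q_M = 0, giving q_M = 297/2.
Then q_B = (199 - 297/2)/2 = 101/4.
Price P = 293 - 695/4 = 477/4.
Bastion's profit: (477/4 - 94)·(101/4) - 600 = 601/16.

37.56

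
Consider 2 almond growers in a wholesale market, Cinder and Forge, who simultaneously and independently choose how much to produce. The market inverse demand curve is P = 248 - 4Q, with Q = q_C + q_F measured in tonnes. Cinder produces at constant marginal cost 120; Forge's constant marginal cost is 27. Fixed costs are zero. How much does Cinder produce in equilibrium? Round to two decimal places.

2.92

Cinder's profit: π_C = (248 - 4Q)q_C - (120q_C). Setting ∂π_C/∂q_C = 0: 128 - 8q_C - 4(q_F) = 0.
Forge's first-order condition: 221 - 8q_F - 4(q_C) = 0.
Rearranging gives the reaction functions q_C = (128 - 4q_F)/8 and q_F = (221 - 4q_C)/8.
Substituting one into the other gives q_C = 35/12 and q_F = 157/6.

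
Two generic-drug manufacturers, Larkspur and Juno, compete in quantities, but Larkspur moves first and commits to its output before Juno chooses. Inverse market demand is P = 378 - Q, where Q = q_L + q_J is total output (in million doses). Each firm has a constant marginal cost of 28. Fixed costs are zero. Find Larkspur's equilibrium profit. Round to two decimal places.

Solve by backward induction. Given q_L, the follower Juno maximises π_J = (378 - q_L - q_J)q_J - 28q_J.
∂π_J/∂q_J = 350 - q_L - 2q_J = 0 gives the reaction function q_J = (350 - q_L)/2.
The leader anticipates this reaction. Substituting into P = 378 - Q gives P = 203 - (1/2)q_L, so π_L = (203 - (1/2)q_L)q_L - 28q_L.
The leader's first-order condition 175 - q_L = 0 yields q_L = 175.
Then q_J = (350 - 175)/2 = 175/2.
Price P = 378 - 525/2 = 231/2.
Larkspur's profit: (231/2 - 28)·175 = 15312.5000.

15312.50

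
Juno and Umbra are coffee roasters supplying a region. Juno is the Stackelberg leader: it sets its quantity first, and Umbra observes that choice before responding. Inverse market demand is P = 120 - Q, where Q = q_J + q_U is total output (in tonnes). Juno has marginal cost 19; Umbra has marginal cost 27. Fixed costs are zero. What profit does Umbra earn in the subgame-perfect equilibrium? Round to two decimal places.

370.56

The follower Umbra best-responds to any q_J: π_U = (120 - Q)q_U - 27q_U.
Setting the follower's marginal profit to zero, 93 - q_J - 2q_U = 0, i.e. q_U = (93 - q_J)/2.
The leader anticipates this reaction. Substituting into P = 120 - Q gives P = 147/2 - (1/2)q_J, so π_J = (147/2 - (1/2)q_J)q_J - 19q_J.
Leader FOC: 109/2 - q_J = 0, so q_J = 109/2.
Then q_U = (93 - 109/2)/2 = 77/4.
Price P = 120 - 295/4 = 185/4.
Umbra's profit: (185/4 - 27)·(77/4) = 370.5625.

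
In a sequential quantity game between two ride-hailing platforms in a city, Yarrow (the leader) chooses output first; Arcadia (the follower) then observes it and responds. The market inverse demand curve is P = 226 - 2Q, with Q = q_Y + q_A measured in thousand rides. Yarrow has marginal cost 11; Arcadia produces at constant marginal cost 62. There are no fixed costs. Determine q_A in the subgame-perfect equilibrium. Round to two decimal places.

7.75

The follower Arcadia best-responds to any q_Y: π_A = (226 - 2Q)q_A - 62q_A.
Setting the follower's marginal profit to zero, 164 - 2q_Y - 4q_A = 0, i.e. q_A = (164 - 2q_Y)/4.
Yarrow substitutes q_A(q_Y) into its own profit: π_Y = q_Y(226 - 2q_Y - (164 - 2q_Y)/2) - 11q_Y = (144 - q_Y)q_Y - 11q_Y.
Leader FOC: 133 - 2q_Y = 0, so q_Y = 133/2.
Then q_A = (164 - 2·(133/2))/4 = 31/4.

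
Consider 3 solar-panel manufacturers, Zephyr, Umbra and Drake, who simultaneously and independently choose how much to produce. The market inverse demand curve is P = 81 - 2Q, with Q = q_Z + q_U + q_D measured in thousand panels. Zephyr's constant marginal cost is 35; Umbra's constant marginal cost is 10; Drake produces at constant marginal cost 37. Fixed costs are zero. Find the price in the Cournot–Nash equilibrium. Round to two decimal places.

Zephyr's profit: π_Z = (81 - 2Q)q_Z - (35q_Z). Setting ∂π_Z/∂q_Z = 0: 46 - 4q_Z - 2(q_U + q_D) = 0.
Umbra's profit: π_U = (81 - 2Q)q_U - (10q_U). Setting ∂π_U/∂q_U = 0: 71 - 4q_U - 2(q_Z + q_D) = 0.
Drake's profit: π_D = (81 - 2Q)q_D - (37q_D). Setting ∂π_D/∂q_D = 0: 44 - 4q_D - 2(q_Z + q_U) = 0.
Adding the 3 first-order conditions: 161 − 8Q = 0, so Q = 161/8.
Back-substituting: q_Z = (46 − 161/4)/2 = 23/8, q_U = (71 − 161/4)/2 = 123/8, q_D = (44 − 161/4)/2 = 15/8.
Total output Q = 161/8, so price P = 81 - 2·(161/8) = 163/4.

40.75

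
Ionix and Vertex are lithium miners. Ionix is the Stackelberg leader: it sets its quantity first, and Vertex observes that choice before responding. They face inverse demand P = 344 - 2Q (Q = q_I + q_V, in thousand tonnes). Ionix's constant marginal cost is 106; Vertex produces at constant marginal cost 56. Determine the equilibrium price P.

The follower Vertex best-responds to any q_I: π_V = (344 - 2Q)q_V - 56q_V.
Setting the follower's marginal profit to zero, 288 - 2q_I - 4q_V = 0, i.e. q_V = (288 - 2q_I)/4.
Ionix substitutes q_V(q_I) into its own profit: π_I = q_I(344 - 2q_I - (288 - 2q_I)/2) - 106q_I = (200 - q_I)q_I - 106q_I.
The leader's first-order condition 94 - 2q_I = 0 yields q_I = 47.
Then q_V = (288 - 2·47)/4 = 97/2.
Total output Q = 191/2, so price P = 344 - 2·(191/2) = 153.

153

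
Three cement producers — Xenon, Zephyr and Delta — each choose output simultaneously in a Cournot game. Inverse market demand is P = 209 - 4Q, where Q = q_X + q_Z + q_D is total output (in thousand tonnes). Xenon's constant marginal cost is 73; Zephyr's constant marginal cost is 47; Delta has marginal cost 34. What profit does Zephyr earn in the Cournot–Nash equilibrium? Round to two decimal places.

478.52

Xenon's profit: π_X = (209 - 4Q)q_X - (73q_X). Setting ∂π_X/∂q_X = 0: 136 - 8q_X - 4(q_Z + q_D) = 0.
Zephyr's profit: π_Z = (209 - 4Q)q_Z - (47q_Z). Setting ∂π_Z/∂q_Z = 0: 162 - 8q_Z - 4(q_X + q_D) = 0.
Delta's first-order condition: 175 - 8q_D - 4(q_X + q_Z) = 0.
Adding the 3 conditions: 473 − 8Q − 8Q = 0, i.e. Q = 473/16.
Back-substituting: q_X = (136 − 473/4)/4 = 71/16, q_Z = (162 − 473/4)/4 = 175/16, q_D = (175 − 473/4)/4 = 227/16.
Price P = 209 - 4·(473/16) = 363/4.
Zephyr's profit: (363/4 - 47)·(175/16) = 478.5156.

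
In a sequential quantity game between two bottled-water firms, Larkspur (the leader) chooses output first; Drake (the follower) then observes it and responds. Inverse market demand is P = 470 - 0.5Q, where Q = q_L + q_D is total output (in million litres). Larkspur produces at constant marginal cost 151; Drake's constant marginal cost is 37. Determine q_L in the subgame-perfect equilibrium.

205

Solve by backward induction. Given q_L, the follower Drake maximises π_D = (470 - (1/2)q_L - (1/2)q_D)q_D - 37q_D.
Setting the follower's marginal profit to zero, 433 - (1/2)q_L - q_D = 0, i.e. q_D = (433 - (1/2)q_L).
The leader anticipates this reaction. Substituting into P = 470 - 0.5Q gives P = 507/2 - (1/4)q_L, so π_L = (507/2 - (1/4)q_L)q_L - 151q_L.
The leader's first-order condition 205/2 - (1/2)q_L = 0 yields q_L = 205.
Then q_D = (433 - (1/2)·205) = 661/2.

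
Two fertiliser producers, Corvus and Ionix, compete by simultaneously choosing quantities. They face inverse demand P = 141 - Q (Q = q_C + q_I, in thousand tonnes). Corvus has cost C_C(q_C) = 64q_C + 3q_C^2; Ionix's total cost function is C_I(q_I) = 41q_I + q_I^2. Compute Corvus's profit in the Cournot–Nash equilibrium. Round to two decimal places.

Corvus's profit: π_C = (141 - Q)q_C - (64q_C + 3q_C²). Setting ∂π_C/∂q_C = 0: 77 - 8q_C - (q_I) = 0.
Ionix's profit: π_I = (141 - Q)q_I - (41q_I + q_I²). Setting ∂π_I/∂q_I = 0: 100 - 4q_I - (q_C) = 0.
So q_C = (77 - q_I)/8 and q_I = (100 - q_C)/4.
Substituting one into the other gives q_C = 208/31 and q_I = 723/31.
Price P = 141 - 931/31 = 110.9677.
Corvus's profit: 110.9677·(208/31) - 64·(208/31) - 3(208/31)² = 180.0791.

180.08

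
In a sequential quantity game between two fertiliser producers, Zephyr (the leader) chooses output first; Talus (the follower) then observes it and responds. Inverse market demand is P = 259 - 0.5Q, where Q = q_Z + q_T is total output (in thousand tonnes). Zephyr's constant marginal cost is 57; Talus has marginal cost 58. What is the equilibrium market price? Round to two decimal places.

The follower Talus best-responds to any q_Z: π_T = (259 - 0.5Q)q_T - 58q_T.
∂π_T/∂q_T = 201 - (1/2)q_Z - q_T = 0 gives the reaction function q_T = (201 - (1/2)q_Z).
The leader anticipates this reaction. Substituting into P = 259 - 0.5Q gives P = 317/2 - (1/4)q_Z, so π_Z = (317/2 - (1/4)q_Z)q_Z - 57q_Z.
Maximising: ∂π_Z/∂q_Z = 203/2 - (1/2)q_Z = 0, giving q_Z = 203.
Then q_T = (201 - (1/2)·203) = 199/2.
Total output Q = 605/2, so price P = 259 - (1/2)·(605/2) = 431/4.

107.75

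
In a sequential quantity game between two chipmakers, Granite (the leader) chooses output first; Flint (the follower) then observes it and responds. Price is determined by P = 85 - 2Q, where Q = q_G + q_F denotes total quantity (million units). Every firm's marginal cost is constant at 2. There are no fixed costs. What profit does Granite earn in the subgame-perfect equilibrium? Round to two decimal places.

430.56

Solve by backward induction. Given q_G, the follower Flint maximises π_F = (85 - 2q_G - 2q_F)q_F - 2q_F.
∂π_F/∂q_F = 83 - 2q_G - 4q_F = 0 gives the reaction function q_F = (83 - 2q_G)/4.
Granite substitutes q_F(q_G) into its own profit: π_G = q_G(85 - 2q_G - (83 - 2q_G)/2) - 2q_G = (87/2 - q_G)q_G - 2q_G.
Leader FOC: 83/2 - 2q_G = 0, so q_G = 83/4.
Then q_F = (83 - 2·(83/4))/4 = 83/8.
Price P = 85 - 2·(249/8) = 91/4.
Granite's profit: (91/4 - 2)·(83/4) = 430.5625.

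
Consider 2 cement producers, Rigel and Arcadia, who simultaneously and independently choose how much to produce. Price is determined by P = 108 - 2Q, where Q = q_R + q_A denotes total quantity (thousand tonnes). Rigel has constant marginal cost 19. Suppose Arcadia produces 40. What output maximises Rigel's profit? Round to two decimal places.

With the rival's output fixed at 40, Rigel's profit is π_R = (108 - 2·40 - 2q_R)q_R - (19q_R) = (28 - 2q_R)q_R - (19q_R).
∂π_R/∂q_R = 9 - 4q_R = 0, so q_R = 9/4.

2.25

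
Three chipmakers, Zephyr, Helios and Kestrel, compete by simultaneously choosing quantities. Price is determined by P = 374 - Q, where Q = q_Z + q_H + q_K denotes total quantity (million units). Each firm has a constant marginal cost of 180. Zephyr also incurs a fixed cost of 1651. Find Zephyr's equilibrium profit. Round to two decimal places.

701.25

A representative firm's profit is π_i = q_i(374 - Q) - 180q_i.
Setting ∂π_i/∂q_i = 0 with rivals' quantities fixed: 194 - 2q_i - Σ_{j≠i} q_j = 0.
By symmetry each firm produces the same amount; substituting Σ_{j≠i} q_j = 2q_i yields q_i = 194/4 = 97/2.
Price P = 374 - 291/2 = 457/2.
Zephyr's profit: (457/2 - 180)·(97/2) - 1651 = 701.2500.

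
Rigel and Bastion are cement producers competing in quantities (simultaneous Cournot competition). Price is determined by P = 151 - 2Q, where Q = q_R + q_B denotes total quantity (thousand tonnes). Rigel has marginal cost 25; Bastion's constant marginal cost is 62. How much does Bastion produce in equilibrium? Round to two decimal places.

Rigel's profit: π_R = (151 - 2Q)q_R - (25q_R). Setting ∂π_R/∂q_R = 0: 126 - 4q_R - 2(q_B) = 0.
Bastion's profit: π_B = (151 - 2Q)q_B - (62q_B). Setting ∂π_B/∂q_B = 0: 89 - 4q_B - 2(q_R) = 0.
So q_R = (126 - 2q_B)/4 and q_B = (89 - 2q_R)/4.
Substituting one into the other gives q_R = 163/6 and q_B = 26/3.

8.67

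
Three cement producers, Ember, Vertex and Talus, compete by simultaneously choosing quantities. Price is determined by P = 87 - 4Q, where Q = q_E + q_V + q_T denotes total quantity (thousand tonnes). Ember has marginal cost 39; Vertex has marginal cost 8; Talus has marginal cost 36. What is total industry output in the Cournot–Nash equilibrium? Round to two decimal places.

Ember's profit: π_E = (87 - 4Q)q_E - (39q_E). Setting ∂π_E/∂q_E = 0: 48 - 8q_E - 4(q_V + q_T) = 0.
Vertex's first-order condition: 79 - 8q_V - 4(q_E + q_T) = 0.
Talus's first-order condition: 51 - 8q_T - 4(q_E + q_V) = 0.
Summing all 3 equations gives 178 − 16Q = 0, hence Q = 89/8.
Back-substituting: q_E = (48 − 89/2)/4 = 7/8, q_V = (79 − 89/2)/4 = 69/8, q_T = (51 − 89/2)/4 = 13/8.
Total output Q = 7/8 + 69/8 + 13/8 = 89/8.

11.13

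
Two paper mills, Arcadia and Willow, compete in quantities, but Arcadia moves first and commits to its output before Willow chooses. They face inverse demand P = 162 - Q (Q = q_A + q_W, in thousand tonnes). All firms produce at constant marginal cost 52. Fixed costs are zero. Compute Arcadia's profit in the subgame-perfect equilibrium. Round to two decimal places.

1512.50

The follower Willow best-responds to any q_A: π_W = (162 - Q)q_W - 52q_W.
Setting the follower's marginal profit to zero, 110 - q_A - 2q_W = 0, i.e. q_W = (110 - q_A)/2.
Arcadia substitutes q_W(q_A) into its own profit: π_A = q_A(162 - q_A - (110 - q_A)/2) - 52q_A = (107 - (1/2)q_A)q_A - 52q_A.
Maximising: ∂π_A/∂q_A = 55 - q_A = 0, giving q_A = 55.
Then q_W = (110 - 55)/2 = 55/2.
Price P = 162 - 165/2 = 159/2.
Arcadia's profit: (159/2 - 52)·55 = 1512.5000.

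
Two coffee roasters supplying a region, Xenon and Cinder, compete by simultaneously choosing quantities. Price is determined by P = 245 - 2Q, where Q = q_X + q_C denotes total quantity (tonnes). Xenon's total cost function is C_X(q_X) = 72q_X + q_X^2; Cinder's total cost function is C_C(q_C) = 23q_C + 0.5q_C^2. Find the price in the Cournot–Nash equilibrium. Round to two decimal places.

Xenon's profit: π_X = (245 - 2Q)q_X - (72q_X + q_X²). Setting ∂π_X/∂q_X = 0: 173 - 6q_X - 2(q_C) = 0.
Cinder's profit: π_C = (245 - 2Q)q_C - (23q_C + (1/2)q_C²). Setting ∂π_C/∂q_C = 0: 222 - 5q_C - 2(q_X) = 0.
So q_X = (173 - 2q_C)/6 and q_C = (222 - 2q_X)/5.
Substituting one into the other gives q_X = 421/26 and q_C = 493/13.
Total output Q = 1407/26, so price P = 245 - 2·(1407/26) = 1778/13.

136.77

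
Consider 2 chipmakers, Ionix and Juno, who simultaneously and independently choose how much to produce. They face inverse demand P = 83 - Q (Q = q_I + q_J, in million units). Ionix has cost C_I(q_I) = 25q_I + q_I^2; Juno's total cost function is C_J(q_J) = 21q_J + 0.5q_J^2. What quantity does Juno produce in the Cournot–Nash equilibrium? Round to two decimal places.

17.27

Ionix's profit: π_I = (83 - Q)q_I - (25q_I + q_I²). Setting ∂π_I/∂q_I = 0: 58 - 4q_I - (q_J) = 0.
Juno's first-order condition: 62 - 3q_J - (q_I) = 0.
Best responses: q_I = (58 - q_J)/4, q_J = (62 - q_I)/3.
Solving the pair: q_I = 112/11, q_J = 190/11.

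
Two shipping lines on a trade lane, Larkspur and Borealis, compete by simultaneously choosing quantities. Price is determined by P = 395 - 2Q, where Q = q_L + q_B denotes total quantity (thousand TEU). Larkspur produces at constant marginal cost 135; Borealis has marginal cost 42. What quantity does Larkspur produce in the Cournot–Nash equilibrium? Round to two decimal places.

Larkspur's profit: π_L = (395 - 2Q)q_L - (135q_L). Setting ∂π_L/∂q_L = 0: 260 - 4q_L - 2(q_B) = 0.
Borealis's first-order condition: 353 - 4q_B - 2(q_L) = 0.
So q_L = (260 - 2q_B)/4 and q_B = (353 - 2q_L)/4.
Substituting one into the other gives q_L = 167/6 and q_B = 223/3.

27.83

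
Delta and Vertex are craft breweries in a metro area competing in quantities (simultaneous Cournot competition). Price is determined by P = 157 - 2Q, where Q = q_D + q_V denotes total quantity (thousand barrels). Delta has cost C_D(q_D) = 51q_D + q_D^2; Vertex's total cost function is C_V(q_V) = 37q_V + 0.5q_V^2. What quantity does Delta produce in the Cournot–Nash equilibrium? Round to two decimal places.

11.15

Delta's profit: π_D = (157 - 2Q)q_D - (51q_D + q_D²). Setting ∂π_D/∂q_D = 0: 106 - 6q_D - 2(q_V) = 0.
Vertex's first-order condition: 120 - 5q_V - 2(q_D) = 0.
Best responses: q_D = (106 - 2q_V)/6, q_V = (120 - 2q_D)/5.
Substituting one into the other gives q_D = 145/13 and q_V = 254/13.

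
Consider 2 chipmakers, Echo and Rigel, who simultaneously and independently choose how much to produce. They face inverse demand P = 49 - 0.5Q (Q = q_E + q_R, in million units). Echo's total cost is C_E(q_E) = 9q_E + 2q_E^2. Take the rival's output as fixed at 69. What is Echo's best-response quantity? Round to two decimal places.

With the rival's output fixed at 69, Echo's profit is π_E = (49 - (1/2)·69 - (1/2)q_E)q_E - (9q_E + 2q_E²) = (29/2 - (1/2)q_E)q_E - (9q_E + 2q_E²).
∂π_E/∂q_E = 11/2 - 5q_E = 0, so q_E = 11/10.

1.10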